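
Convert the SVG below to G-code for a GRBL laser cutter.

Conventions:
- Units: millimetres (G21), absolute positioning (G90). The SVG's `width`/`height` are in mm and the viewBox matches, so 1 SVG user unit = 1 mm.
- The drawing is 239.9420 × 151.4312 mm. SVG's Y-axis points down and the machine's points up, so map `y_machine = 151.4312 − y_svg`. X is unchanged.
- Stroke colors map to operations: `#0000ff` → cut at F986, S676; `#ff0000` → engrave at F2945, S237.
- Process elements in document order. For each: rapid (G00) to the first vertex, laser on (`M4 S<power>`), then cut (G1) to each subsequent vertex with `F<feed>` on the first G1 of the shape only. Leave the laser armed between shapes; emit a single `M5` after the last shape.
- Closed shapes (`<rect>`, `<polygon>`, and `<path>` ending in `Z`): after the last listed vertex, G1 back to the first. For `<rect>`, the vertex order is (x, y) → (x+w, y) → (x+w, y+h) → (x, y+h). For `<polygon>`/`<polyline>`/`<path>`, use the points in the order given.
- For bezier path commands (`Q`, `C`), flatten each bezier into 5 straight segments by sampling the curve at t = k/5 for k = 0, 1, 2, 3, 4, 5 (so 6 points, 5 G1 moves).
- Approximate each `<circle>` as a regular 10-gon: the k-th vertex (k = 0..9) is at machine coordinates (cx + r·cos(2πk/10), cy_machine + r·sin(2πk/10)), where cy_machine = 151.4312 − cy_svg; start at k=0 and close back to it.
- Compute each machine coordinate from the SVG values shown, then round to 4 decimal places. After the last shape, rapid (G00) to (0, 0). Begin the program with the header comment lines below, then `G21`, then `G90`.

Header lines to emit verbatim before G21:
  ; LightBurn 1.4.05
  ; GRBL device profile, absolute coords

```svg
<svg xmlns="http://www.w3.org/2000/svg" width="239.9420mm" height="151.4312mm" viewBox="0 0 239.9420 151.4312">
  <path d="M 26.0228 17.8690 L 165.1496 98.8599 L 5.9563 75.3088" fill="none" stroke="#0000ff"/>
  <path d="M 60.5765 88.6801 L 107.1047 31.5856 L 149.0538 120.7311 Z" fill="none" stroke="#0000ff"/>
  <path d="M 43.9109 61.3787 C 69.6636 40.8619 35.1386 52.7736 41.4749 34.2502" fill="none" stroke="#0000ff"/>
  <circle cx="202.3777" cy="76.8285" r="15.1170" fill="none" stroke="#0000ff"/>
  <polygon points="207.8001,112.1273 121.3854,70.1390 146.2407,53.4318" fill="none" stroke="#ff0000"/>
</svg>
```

; LightBurn 1.4.05
; GRBL device profile, absolute coords
G21
G90
G00 X26.0228 Y133.5622
M4 S676
G1 X165.1496 Y52.5713 F986
G1 X5.9563 Y76.1224
G00 X60.5765 Y62.7511
M4 S676
G1 X107.1047 Y119.8456 F986
G1 X149.0538 Y30.7001
G1 X60.5765 Y62.7511
G00 X43.9109 Y90.0525
M4 S676
G1 X52.9383 Y98.9741 F986
G1 X52.3537 Y103.1303
G1 X47.0119 Y105.5385
G1 X41.7674 Y109.2163
G1 X41.4749 Y117.1810
G00 X217.4947 Y74.6027
M4 S676
G1 X214.6076 Y83.4882 F986
G1 X207.0491 Y88.9798
G1 X197.7063 Y88.9798
G1 X190.1478 Y83.4882
G1 X187.2607 Y74.6027
G1 X190.1478 Y65.7172
G1 X197.7063 Y60.2256
G1 X207.0491 Y60.2256
G1 X214.6076 Y65.7172
G1 X217.4947 Y74.6027
G00 X207.8001 Y39.3039
M4 S237
G1 X121.3854 Y81.2922 F2945
G1 X146.2407 Y97.9994
G1 X207.8001 Y39.3039
M5
G00 X0.0000 Y0.0000

Since the viewBox matches the mm dimensions, user units are millimetres directly. The only transform is the Y-flip y_m = 151.4312 − y_svg.

Shape 1 is a open polyline drawn with `<path>`. Its stroke #0000ff means cut at S676, F986. After flipping Y the toolpath is (26.0228,133.5622) → (165.1496,52.5713) → (5.9563,76.1224).

Shape 2 is a closed polygon drawn with `<path>`. Its stroke #0000ff means cut at S676, F986. After flipping Y the toolpath is (60.5765,62.7511) → (107.1047,119.8456) → (149.0538,30.7001) → (60.5765,62.7511), returning to the start.

Shape 3 is a cubic bezier drawn with `<path>`. Its stroke #0000ff means cut at S676, F986. After flipping Y the toolpath is (43.9109,90.0525) → (52.9383,98.9741) → (52.3537,103.1303) → (47.0119,105.5385) → (41.7674,109.2163) → (41.4749,117.1810).

Shape 4 is a circle drawn with `<circle>`. Its stroke #0000ff means cut at S676, F986. After flipping Y the toolpath is (217.4947,74.6027) → (214.6076,83.4882) → (207.0491,88.9798) → (197.7063,88.9798) → (190.1478,83.4882) → (187.2607,74.6027) → (190.1478,65.7172) → (197.7063,60.2256) → (207.0491,60.2256) → (214.6076,65.7172) → (217.4947,74.6027), returning to the start.

Shape 5 is a closed polygon drawn with `<polygon>`. Its stroke #ff0000 means engrave at S237, F2945. After flipping Y the toolpath is (207.8001,39.3039) → (121.3854,81.2922) → (146.2407,97.9994) → (207.8001,39.3039), returning to the start.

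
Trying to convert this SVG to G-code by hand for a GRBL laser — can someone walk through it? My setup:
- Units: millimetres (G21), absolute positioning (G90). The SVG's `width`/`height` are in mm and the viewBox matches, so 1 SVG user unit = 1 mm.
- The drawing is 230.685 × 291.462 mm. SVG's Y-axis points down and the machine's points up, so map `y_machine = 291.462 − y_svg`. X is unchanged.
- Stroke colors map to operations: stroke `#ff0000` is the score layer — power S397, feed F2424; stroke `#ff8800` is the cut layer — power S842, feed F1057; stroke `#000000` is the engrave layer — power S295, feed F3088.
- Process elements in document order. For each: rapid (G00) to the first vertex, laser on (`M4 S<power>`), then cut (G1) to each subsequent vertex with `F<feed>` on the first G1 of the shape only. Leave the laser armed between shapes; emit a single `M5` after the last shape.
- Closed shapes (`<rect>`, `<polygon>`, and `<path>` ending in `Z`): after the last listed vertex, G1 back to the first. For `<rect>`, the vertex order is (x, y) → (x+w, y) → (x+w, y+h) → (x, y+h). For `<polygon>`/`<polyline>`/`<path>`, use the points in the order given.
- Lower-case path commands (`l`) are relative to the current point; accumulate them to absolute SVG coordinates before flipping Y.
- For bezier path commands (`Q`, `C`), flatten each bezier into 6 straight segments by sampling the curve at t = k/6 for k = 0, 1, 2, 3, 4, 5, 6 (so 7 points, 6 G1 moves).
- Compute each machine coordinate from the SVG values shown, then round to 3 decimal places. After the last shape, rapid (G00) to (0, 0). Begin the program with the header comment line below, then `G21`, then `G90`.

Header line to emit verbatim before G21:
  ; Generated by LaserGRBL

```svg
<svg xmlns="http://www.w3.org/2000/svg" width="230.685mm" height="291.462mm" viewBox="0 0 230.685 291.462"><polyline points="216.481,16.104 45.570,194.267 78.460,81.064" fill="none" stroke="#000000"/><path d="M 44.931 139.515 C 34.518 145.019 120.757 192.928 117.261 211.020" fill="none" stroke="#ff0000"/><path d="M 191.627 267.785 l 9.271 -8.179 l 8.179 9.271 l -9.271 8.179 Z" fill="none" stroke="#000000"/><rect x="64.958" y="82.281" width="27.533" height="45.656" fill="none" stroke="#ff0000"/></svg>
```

viewBox `0 0 230.685 291.462` with mm width/height → 1 unit = 1 mm. Flip: y_m = 291.462 − y_svg.

**Shape 1** — `<polyline>` open polyline, stroke `#000000` → engrave (S295, F3088). Machine vertices: (216.481,275.358) → (45.570,97.195) → (78.460,210.398). Open path.

**Shape 2** — `<path>` cubic bezier, stroke `#ff0000` → score (S397, F2424). Control points (SVG): P0=(44.931,139.515), P1=(34.518,145.019), P2=(120.757,192.928), P3=(117.261,211.020); sampled at t=k/6. Machine vertices: (44.931,151.947) → (46.916,145.996) → (59.832,134.983) → (78.502,120.915) → (97.749,105.798) → (112.394,91.638) → (117.261,80.442). Open path.

**Shape 3** — `<path>` regular polygon, stroke `#000000` → engrave (S295, F3088). Machine vertices: (191.627,23.677) → (200.898,31.856) → (209.077,22.585) → (199.806,14.406) → (191.627,23.677). Closed: final G1 returns to the first vertex.

**Shape 4** — `<rect>` rectangle, stroke `#ff0000` → score (S397, F2424). Machine vertices: (64.958,209.181) → (92.491,209.181) → (92.491,163.525) → (64.958,163.525) → (64.958,209.181). Closed: final G1 returns to the first vertex.

; Generated by LaserGRBL
G21
G90
G00 X216.481 Y275.358
M4 S295
G1 X45.570 Y97.195 F3088
G1 X78.460 Y210.398
G00 X44.931 Y151.947
M4 S397
G1 X46.916 Y145.996 F2424
G1 X59.832 Y134.983
G1 X78.502 Y120.915
G1 X97.749 Y105.798
G1 X112.394 Y91.638
G1 X117.261 Y80.442
G00 X191.627 Y23.677
M4 S295
G1 X200.898 Y31.856 F3088
G1 X209.077 Y22.585
G1 X199.806 Y14.406
G1 X191.627 Y23.677
G00 X64.958 Y209.181
M4 S397
G1 X92.491 Y209.181 F2424
G1 X92.491 Y163.525
G1 X64.958 Y163.525
G1 X64.958 Y209.181
M5
G00 X0.000 Y0.000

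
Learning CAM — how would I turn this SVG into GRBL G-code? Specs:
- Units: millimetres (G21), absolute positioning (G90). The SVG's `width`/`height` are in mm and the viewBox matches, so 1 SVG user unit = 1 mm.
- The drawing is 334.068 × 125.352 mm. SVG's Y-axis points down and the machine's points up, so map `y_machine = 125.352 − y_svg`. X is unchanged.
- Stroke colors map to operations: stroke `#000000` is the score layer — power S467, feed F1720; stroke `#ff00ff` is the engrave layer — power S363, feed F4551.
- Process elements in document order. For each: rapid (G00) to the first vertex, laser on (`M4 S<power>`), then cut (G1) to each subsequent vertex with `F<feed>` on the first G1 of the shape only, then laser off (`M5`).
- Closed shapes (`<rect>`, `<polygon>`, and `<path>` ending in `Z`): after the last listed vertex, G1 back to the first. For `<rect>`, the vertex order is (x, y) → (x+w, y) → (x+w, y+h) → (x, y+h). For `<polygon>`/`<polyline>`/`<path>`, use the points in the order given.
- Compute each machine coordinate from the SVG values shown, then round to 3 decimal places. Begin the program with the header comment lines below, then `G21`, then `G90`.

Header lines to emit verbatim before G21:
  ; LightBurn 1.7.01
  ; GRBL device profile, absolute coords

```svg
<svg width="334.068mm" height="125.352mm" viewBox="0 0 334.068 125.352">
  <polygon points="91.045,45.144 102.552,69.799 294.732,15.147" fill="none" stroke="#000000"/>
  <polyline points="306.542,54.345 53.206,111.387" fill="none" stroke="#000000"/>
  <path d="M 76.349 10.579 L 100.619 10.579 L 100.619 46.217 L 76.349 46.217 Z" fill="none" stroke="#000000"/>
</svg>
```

; LightBurn 1.7.01
; GRBL device profile, absolute coords
G21
G90
G00 X91.045 Y80.208
M4 S467
G1 X102.552 Y55.553 F1720
G1 X294.732 Y110.205
G1 X91.045 Y80.208
M5
G00 X306.542 Y71.007
M4 S467
G1 X53.206 Y13.965 F1720
M5
G00 X76.349 Y114.773
M4 S467
G1 X100.619 Y114.773 F1720
G1 X100.619 Y79.135
G1 X76.349 Y79.135
G1 X76.349 Y114.773
M5

1 u = 1 mm; y_m = 125.352 − y.

[1] `<polygon>` closed polygon, #000000→score S467 F1720: (91.045,80.208) → (102.552,55.553) → (294.732,110.205) → (91.045,80.208) (closed)

[2] `<polyline>` line segment, #000000→score S467 F1720: (306.542,71.007) → (53.206,13.965)

[3] `<path>` rectangle, #000000→score S467 F1720: (76.349,114.773) → (100.619,114.773) → (100.619,79.135) → (76.349,79.135) → (76.349,114.773) (closed)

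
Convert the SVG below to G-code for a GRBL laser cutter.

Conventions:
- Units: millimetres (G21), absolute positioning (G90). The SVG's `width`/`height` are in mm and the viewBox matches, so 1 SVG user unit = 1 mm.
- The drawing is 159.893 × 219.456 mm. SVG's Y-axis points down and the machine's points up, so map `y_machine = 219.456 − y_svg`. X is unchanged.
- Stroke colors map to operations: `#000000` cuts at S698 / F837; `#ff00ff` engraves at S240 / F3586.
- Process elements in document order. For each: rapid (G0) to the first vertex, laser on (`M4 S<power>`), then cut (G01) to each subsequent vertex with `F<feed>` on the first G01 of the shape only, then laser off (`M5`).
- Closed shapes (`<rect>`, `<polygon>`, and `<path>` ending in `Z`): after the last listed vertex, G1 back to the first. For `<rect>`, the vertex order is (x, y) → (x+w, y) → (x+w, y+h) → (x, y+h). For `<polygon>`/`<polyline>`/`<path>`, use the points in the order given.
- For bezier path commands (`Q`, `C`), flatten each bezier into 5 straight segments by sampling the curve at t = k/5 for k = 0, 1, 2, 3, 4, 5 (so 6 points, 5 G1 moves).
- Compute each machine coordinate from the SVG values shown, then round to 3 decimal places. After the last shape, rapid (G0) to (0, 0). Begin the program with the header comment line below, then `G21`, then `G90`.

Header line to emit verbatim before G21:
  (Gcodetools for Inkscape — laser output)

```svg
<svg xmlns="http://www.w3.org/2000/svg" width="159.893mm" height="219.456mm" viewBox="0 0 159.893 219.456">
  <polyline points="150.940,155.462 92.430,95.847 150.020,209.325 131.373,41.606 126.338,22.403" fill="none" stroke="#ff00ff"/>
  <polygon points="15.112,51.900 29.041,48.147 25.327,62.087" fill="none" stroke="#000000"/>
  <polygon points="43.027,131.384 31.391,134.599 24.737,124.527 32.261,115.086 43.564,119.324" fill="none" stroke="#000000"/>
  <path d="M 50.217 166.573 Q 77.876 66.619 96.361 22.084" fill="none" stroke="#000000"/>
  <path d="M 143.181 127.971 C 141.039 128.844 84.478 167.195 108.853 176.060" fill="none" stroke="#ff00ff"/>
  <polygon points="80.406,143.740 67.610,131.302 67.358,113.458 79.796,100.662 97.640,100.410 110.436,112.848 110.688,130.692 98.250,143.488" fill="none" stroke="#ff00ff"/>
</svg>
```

(Gcodetools for Inkscape — laser output)
G21
G90
G0 X150.940 Y63.994
M4 S240
G01 X92.430 Y123.609 F3586
G01 X150.020 Y10.131
G01 X131.373 Y177.850
G01 X126.338 Y197.053
M5
G0 X15.112 Y167.556
M4 S698
G01 X29.041 Y171.309 F837
G01 X25.327 Y157.369
G01 X15.112 Y167.556
M5
G0 X43.027 Y88.072
M4 S698
G01 X31.391 Y84.857 F837
G01 X24.737 Y94.929
G01 X32.261 Y104.370
G01 X43.564 Y100.132
G01 X43.027 Y88.072
M5
G0 X50.217 Y52.883
M4 S698
G01 X60.914 Y90.648 F837
G01 X70.876 Y123.979
G01 X80.105 Y152.877
G01 X88.600 Y177.341
G01 X96.361 Y197.372
M5
G0 X143.181 Y91.485
M4 S240
G01 X136.448 Y87.000 F3586
G01 X123.152 Y76.734
G01 X109.790 Y63.902
G01 X102.857 Y51.718
G01 X108.853 Y43.396
M5
G0 X80.406 Y75.716
M4 S240
G01 X67.610 Y88.154 F3586
G01 X67.358 Y105.998
G01 X79.796 Y118.794
G01 X97.640 Y119.046
G01 X110.436 Y106.608
G01 X110.688 Y88.764
G01 X98.250 Y75.968
G01 X80.406 Y75.716
M5
G0 X0.000 Y0.000

1 u = 1 mm; y_m = 219.456 − y.

[1] `<polyline>` open polyline, #ff00ff→engrave S240 F3586: (150.940,63.994) → (92.430,123.609) → (150.020,10.131) → (131.373,177.850) → (126.338,197.053)

[2] `<polygon>` regular polygon, #000000→cut S698 F837: (15.112,167.556) → (29.041,171.309) → (25.327,157.369) → (15.112,167.556) (closed)

[3] `<polygon>` regular polygon, #000000→cut S698 F837: (43.027,88.072) → (31.391,84.857) → (24.737,94.929) → (32.261,104.370) → (43.564,100.132) → (43.027,88.072) (closed)

[4] `<path>` quadratic bezier, #000000→cut S698 F837: (50.217,52.883) → (60.914,90.648) → (70.876,123.979) → (80.105,152.877) → (88.600,177.341) → (96.361,197.372)

[5] `<path>` cubic bezier, #ff00ff→engrave S240 F3586: (143.181,91.485) → (136.448,87.000) → (123.152,76.734) → (109.790,63.902) → (102.857,51.718) → (108.853,43.396)

[6] `<polygon>` regular polygon, #ff00ff→engrave S240 F3586: (80.406,75.716) → (67.610,88.154) → (67.358,105.998) → (79.796,118.794) → (97.640,119.046) → (110.436,106.608) → (110.688,88.764) → (98.250,75.968) → (80.406,75.716) (closed)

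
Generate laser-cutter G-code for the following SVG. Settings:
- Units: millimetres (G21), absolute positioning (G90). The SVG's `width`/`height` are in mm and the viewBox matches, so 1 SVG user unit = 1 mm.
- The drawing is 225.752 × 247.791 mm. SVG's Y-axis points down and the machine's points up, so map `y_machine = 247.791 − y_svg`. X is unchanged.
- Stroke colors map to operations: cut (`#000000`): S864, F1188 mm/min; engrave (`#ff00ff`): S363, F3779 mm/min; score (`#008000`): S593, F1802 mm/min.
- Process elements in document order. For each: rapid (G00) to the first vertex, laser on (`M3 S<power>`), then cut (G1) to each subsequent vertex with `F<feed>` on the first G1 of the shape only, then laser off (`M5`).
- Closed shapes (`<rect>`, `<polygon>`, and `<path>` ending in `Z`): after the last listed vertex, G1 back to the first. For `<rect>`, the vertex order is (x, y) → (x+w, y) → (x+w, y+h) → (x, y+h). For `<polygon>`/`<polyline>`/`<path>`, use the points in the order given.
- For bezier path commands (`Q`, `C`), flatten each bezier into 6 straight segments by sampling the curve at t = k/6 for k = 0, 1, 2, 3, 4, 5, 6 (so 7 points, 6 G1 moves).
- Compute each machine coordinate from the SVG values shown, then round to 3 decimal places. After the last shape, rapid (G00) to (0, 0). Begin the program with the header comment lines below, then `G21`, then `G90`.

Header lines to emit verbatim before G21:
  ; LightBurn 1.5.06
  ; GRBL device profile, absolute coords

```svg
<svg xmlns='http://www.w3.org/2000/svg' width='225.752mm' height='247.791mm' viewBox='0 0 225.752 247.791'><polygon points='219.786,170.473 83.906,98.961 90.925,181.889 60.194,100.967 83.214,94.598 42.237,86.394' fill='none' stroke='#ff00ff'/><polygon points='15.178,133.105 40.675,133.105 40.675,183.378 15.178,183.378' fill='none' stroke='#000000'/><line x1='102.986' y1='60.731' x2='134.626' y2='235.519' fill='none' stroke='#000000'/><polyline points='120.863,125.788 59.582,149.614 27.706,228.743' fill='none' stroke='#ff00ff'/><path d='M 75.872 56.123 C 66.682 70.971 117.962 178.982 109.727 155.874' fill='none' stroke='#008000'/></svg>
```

Since the viewBox matches the mm dimensions, user units are millimetres directly. The only transform is the Y-flip y_m = 247.791 − y_svg.

Shape 1 is a closed polygon drawn with `<polygon>`. Its stroke #ff00ff means engrave at S363, F3779. After flipping Y the toolpath is (219.786,77.318) → (83.906,148.830) → (90.925,65.902) → (60.194,146.824) → (83.214,153.193) → (42.237,161.397) → (219.786,77.318), returning to the start.

Shape 2 is a rectangle drawn with `<polygon>`. Its stroke #000000 means cut at S864, F1188. After flipping Y the toolpath is (15.178,114.686) → (40.675,114.686) → (40.675,64.413) → (15.178,64.413) → (15.178,114.686), returning to the start.

Shape 3 is a line segment drawn with `<line>`. Its stroke #000000 means cut at S864, F1188. After flipping Y the toolpath is (102.986,187.060) → (134.626,12.272).

Shape 4 is a open polyline drawn with `<polyline>`. Its stroke #ff00ff means engrave at S363, F3779. After flipping Y the toolpath is (120.863,122.003) → (59.582,98.177) → (27.706,19.048).

Shape 5 is a cubic bezier drawn with `<path>`. Its stroke #008000 means score at S593, F1802. After flipping Y the toolpath is (75.872,191.668) → (75.761,177.519) → (82.395,154.072) → (92.441,127.559) → (102.568,104.209) → (109.440,90.251) → (109.727,91.917).

; LightBurn 1.5.06
; GRBL device profile, absolute coords
G21
G90
G00 X219.786 Y77.318
M3 S363
G1 X83.906 Y148.830 F3779
G1 X90.925 Y65.902
G1 X60.194 Y146.824
G1 X83.214 Y153.193
G1 X42.237 Y161.397
G1 X219.786 Y77.318
M5
G00 X15.178 Y114.686
M3 S864
G1 X40.675 Y114.686 F1188
G1 X40.675 Y64.413
G1 X15.178 Y64.413
G1 X15.178 Y114.686
M5
G00 X102.986 Y187.060
M3 S864
G1 X134.626 Y12.272 F1188
M5
G00 X120.863 Y122.003
M3 S363
G1 X59.582 Y98.177 F3779
G1 X27.706 Y19.048
M5
G00 X75.872 Y191.668
M3 S593
G1 X75.761 Y177.519 F1802
G1 X82.395 Y154.072
G1 X92.441 Y127.559
G1 X102.568 Y104.209
G1 X109.440 Y90.251
G1 X109.727 Y91.917
M5
G00 X0.000 Y0.000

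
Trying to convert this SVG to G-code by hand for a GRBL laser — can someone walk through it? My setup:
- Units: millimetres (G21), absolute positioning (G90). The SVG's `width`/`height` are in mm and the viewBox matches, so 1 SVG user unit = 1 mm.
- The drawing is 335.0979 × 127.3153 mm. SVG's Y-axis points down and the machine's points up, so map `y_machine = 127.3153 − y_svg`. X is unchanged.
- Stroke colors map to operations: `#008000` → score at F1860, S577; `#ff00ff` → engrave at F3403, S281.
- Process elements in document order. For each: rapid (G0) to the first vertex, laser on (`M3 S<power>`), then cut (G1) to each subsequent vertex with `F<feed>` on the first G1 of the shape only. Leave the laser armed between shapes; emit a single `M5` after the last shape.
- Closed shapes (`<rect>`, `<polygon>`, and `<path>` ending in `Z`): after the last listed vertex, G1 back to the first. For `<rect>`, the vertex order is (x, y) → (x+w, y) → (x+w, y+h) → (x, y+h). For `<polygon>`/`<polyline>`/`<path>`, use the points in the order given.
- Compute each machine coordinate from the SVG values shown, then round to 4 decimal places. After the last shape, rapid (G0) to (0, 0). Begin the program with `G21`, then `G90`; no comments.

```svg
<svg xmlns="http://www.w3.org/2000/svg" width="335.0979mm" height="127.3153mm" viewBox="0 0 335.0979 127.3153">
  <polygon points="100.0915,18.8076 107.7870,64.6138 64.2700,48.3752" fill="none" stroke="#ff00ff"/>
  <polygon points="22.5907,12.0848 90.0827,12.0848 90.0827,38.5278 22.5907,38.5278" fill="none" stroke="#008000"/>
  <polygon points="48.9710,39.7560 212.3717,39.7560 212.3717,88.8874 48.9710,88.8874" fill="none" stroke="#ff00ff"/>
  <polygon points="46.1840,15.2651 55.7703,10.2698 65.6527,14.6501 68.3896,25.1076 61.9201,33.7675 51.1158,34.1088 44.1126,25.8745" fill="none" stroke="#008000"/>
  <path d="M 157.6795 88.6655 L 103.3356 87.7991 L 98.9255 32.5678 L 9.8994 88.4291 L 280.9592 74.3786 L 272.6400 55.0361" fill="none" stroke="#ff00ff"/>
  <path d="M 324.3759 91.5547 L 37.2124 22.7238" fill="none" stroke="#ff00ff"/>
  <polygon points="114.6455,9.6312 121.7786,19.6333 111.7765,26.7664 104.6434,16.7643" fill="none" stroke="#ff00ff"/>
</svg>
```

G21
G90
G0 X100.0915 Y108.5077
M3 S281
G1 X107.7870 Y62.7015 F3403
G1 X64.2700 Y78.9401
G1 X100.0915 Y108.5077
G0 X22.5907 Y115.2305
M3 S577
G1 X90.0827 Y115.2305 F1860
G1 X90.0827 Y88.7875
G1 X22.5907 Y88.7875
G1 X22.5907 Y115.2305
G0 X48.9710 Y87.5593
M3 S281
G1 X212.3717 Y87.5593 F3403
G1 X212.3717 Y38.4279
G1 X48.9710 Y38.4279
G1 X48.9710 Y87.5593
G0 X46.1840 Y112.0502
M3 S577
G1 X55.7703 Y117.0455 F1860
G1 X65.6527 Y112.6652
G1 X68.3896 Y102.2077
G1 X61.9201 Y93.5478
G1 X51.1158 Y93.2065
G1 X44.1126 Y101.4408
G1 X46.1840 Y112.0502
G0 X157.6795 Y38.6498
M3 S281
G1 X103.3356 Y39.5162 F3403
G1 X98.9255 Y94.7475
G1 X9.8994 Y38.8862
G1 X280.9592 Y52.9367
G1 X272.6400 Y72.2792
G0 X324.3759 Y35.7606
M3 S281
G1 X37.2124 Y104.5915 F3403
G0 X114.6455 Y117.6841
M3 S281
G1 X121.7786 Y107.6820 F3403
G1 X111.7765 Y100.5489
G1 X104.6434 Y110.5510
G1 X114.6455 Y117.6841
M5
G0 X0.0000 Y0.0000

Since the viewBox matches the mm dimensions, user units are millimetres directly. The only transform is the Y-flip y_m = 127.3153 − y_svg.

Shape 1 is a regular polygon drawn with `<polygon>`. Its stroke #ff00ff means engrave at S281, F3403. After flipping Y the toolpath is (100.0915,108.5077) → (107.7870,62.7015) → (64.2700,78.9401) → (100.0915,108.5077), returning to the start.

Shape 2 is a rectangle drawn with `<polygon>`. Its stroke #008000 means score at S577, F1860. After flipping Y the toolpath is (22.5907,115.2305) → (90.0827,115.2305) → (90.0827,88.7875) → (22.5907,88.7875) → (22.5907,115.2305), returning to the start.

Shape 3 is a rectangle drawn with `<polygon>`. Its stroke #ff00ff means engrave at S281, F3403. After flipping Y the toolpath is (48.9710,87.5593) → (212.3717,87.5593) → (212.3717,38.4279) → (48.9710,38.4279) → (48.9710,87.5593), returning to the start.

Shape 4 is a regular polygon drawn with `<polygon>`. Its stroke #008000 means score at S577, F1860. After flipping Y the toolpath is (46.1840,112.0502) → (55.7703,117.0455) → (65.6527,112.6652) → (68.3896,102.2077) → (61.9201,93.5478) → (51.1158,93.2065) → (44.1126,101.4408) → (46.1840,112.0502), returning to the start.

Shape 5 is a open polyline drawn with `<path>`. Its stroke #ff00ff means engrave at S281, F3403. After flipping Y the toolpath is (157.6795,38.6498) → (103.3356,39.5162) → (98.9255,94.7475) → (9.8994,38.8862) → (280.9592,52.9367) → (272.6400,72.2792).

Shape 6 is a line segment drawn with `<path>`. Its stroke #ff00ff means engrave at S281, F3403. After flipping Y the toolpath is (324.3759,35.7606) → (37.2124,104.5915).

Shape 7 is a regular polygon drawn with `<polygon>`. Its stroke #ff00ff means engrave at S281, F3403. After flipping Y the toolpath is (114.6455,117.6841) → (121.7786,107.6820) → (111.7765,100.5489) → (104.6434,110.5510) → (114.6455,117.6841), returning to the start.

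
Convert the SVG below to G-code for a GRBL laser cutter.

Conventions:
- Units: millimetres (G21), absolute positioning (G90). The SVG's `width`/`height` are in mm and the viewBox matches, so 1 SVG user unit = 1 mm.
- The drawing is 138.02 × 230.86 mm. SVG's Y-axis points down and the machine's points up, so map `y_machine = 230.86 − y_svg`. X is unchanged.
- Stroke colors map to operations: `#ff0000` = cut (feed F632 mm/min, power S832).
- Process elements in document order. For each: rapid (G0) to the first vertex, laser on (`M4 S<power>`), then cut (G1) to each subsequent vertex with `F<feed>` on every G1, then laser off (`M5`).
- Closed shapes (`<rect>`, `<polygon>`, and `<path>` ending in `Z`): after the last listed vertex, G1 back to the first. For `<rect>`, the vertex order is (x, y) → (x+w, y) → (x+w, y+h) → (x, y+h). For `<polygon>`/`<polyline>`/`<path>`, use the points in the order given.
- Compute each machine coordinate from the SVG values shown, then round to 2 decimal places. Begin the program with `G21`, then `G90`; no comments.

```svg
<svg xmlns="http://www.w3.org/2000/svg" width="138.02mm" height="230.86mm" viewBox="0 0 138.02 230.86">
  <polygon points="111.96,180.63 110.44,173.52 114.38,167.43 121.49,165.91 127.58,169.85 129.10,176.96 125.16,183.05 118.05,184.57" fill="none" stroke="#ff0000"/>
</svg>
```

G21
G90
G0 X111.96 Y50.23
M4 S832
G1 X110.44 Y57.34 F632
G1 X114.38 Y63.43 F632
G1 X121.49 Y64.95 F632
G1 X127.58 Y61.01 F632
G1 X129.10 Y53.90 F632
G1 X125.16 Y47.81 F632
G1 X118.05 Y46.29 F632
G1 X111.96 Y50.23 F632
M5

Since the viewBox matches the mm dimensions, user units are millimetres directly. The only transform is the Y-flip y_m = 230.86 − y_svg.

Shape 1 is a regular polygon drawn with `<polygon>`. Its stroke #ff0000 means cut at S832, F632. After flipping Y the toolpath is (111.96,50.23) → (110.44,57.34) → (114.38,63.43) → (121.49,64.95) → (127.58,61.01) → (129.10,53.90) → (125.16,47.81) → (118.05,46.29) → (111.96,50.23), returning to the start.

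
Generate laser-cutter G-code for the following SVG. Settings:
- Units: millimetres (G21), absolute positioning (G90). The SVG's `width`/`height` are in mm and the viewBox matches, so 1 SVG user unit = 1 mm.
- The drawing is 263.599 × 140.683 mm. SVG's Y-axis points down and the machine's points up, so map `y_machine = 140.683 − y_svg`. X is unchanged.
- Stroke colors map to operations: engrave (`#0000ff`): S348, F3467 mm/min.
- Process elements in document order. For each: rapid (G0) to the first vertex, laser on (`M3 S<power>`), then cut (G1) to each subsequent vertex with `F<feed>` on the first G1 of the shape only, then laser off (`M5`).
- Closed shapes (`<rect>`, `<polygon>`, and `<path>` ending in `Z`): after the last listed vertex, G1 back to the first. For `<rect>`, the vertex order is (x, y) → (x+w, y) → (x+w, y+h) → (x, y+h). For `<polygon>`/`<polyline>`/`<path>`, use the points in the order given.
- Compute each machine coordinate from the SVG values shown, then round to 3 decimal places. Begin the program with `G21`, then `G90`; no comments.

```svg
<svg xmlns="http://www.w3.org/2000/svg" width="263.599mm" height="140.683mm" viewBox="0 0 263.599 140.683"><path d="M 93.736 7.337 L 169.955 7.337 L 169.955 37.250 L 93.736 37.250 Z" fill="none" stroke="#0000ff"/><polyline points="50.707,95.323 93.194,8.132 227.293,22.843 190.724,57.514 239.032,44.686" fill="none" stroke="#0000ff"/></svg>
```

G21
G90
G0 X93.736 Y133.346
M3 S348
G1 X169.955 Y133.346 F3467
G1 X169.955 Y103.433
G1 X93.736 Y103.433
G1 X93.736 Y133.346
M5
G0 X50.707 Y45.360
M3 S348
G1 X93.194 Y132.551 F3467
G1 X227.293 Y117.840
G1 X190.724 Y83.169
G1 X239.032 Y95.997
M5

Since the viewBox matches the mm dimensions, user units are millimetres directly. The only transform is the Y-flip y_m = 140.683 − y_svg.

Shape 1 is a rectangle drawn with `<path>`. Its stroke #0000ff means engrave at S348, F3467. After flipping Y the toolpath is (93.736,133.346) → (169.955,133.346) → (169.955,103.433) → (93.736,103.433) → (93.736,133.346), returning to the start.

Shape 2 is a open polyline drawn with `<polyline>`. Its stroke #0000ff means engrave at S348, F3467. After flipping Y the toolpath is (50.707,45.360) → (93.194,132.551) → (227.293,117.840) → (190.724,83.169) → (239.032,95.997).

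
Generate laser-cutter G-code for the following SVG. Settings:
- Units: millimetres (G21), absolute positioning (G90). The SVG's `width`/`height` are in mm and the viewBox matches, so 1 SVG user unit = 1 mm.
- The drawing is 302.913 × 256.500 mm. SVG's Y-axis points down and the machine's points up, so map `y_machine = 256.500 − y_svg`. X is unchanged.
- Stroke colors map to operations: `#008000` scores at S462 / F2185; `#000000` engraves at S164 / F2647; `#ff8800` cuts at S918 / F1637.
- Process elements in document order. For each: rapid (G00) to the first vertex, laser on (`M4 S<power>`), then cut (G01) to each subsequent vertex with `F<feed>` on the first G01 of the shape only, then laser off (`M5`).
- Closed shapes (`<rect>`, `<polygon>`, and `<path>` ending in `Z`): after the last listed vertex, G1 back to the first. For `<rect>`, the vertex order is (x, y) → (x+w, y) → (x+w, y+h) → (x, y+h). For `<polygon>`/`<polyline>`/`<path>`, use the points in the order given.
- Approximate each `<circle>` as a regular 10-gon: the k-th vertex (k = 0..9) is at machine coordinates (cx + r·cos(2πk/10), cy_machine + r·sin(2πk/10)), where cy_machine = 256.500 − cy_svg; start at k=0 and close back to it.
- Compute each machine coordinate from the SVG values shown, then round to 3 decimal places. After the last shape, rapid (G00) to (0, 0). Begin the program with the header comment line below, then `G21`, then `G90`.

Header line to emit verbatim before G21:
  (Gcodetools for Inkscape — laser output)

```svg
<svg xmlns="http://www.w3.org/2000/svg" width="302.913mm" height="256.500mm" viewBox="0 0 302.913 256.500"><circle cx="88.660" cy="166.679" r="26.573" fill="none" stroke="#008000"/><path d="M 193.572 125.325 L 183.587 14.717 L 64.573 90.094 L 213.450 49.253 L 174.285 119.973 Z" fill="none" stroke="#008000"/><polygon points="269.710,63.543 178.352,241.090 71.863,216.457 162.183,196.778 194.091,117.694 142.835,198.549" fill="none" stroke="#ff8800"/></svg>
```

Since the viewBox matches the mm dimensions, user units are millimetres directly. The only transform is the Y-flip y_m = 256.500 − y_svg.

Shape 1 is a circle drawn with `<circle>`. Its stroke #008000 means score at S462, F2185. After flipping Y the toolpath is (115.233,89.821) → (110.158,105.440) → (96.872,115.093) → (80.448,115.093) → (67.162,105.440) → (62.087,89.821) → (67.162,74.202) → (80.448,64.549) → (96.872,64.549) → (110.158,74.202) → (115.233,89.821), returning to the start.

Shape 2 is a closed polygon drawn with `<path>`. Its stroke #008000 means score at S462, F2185. After flipping Y the toolpath is (193.572,131.175) → (183.587,241.783) → (64.573,166.406) → (213.450,207.247) → (174.285,136.527) → (193.572,131.175), returning to the start.

Shape 3 is a closed polygon drawn with `<polygon>`. Its stroke #ff8800 means cut at S918, F1637. After flipping Y the toolpath is (269.710,192.957) → (178.352,15.410) → (71.863,40.043) → (162.183,59.722) → (194.091,138.806) → (142.835,57.951) → (269.710,192.957), returning to the start.

(Gcodetools for Inkscape — laser output)
G21
G90
G00 X115.233 Y89.821
M4 S462
G01 X110.158 Y105.440 F2185
G01 X96.872 Y115.093
G01 X80.448 Y115.093
G01 X67.162 Y105.440
G01 X62.087 Y89.821
G01 X67.162 Y74.202
G01 X80.448 Y64.549
G01 X96.872 Y64.549
G01 X110.158 Y74.202
G01 X115.233 Y89.821
M5
G00 X193.572 Y131.175
M4 S462
G01 X183.587 Y241.783 F2185
G01 X64.573 Y166.406
G01 X213.450 Y207.247
G01 X174.285 Y136.527
G01 X193.572 Y131.175
M5
G00 X269.710 Y192.957
M4 S918
G01 X178.352 Y15.410 F1637
G01 X71.863 Y40.043
G01 X162.183 Y59.722
G01 X194.091 Y138.806
G01 X142.835 Y57.951
G01 X269.710 Y192.957
M5
G00 X0.000 Y0.000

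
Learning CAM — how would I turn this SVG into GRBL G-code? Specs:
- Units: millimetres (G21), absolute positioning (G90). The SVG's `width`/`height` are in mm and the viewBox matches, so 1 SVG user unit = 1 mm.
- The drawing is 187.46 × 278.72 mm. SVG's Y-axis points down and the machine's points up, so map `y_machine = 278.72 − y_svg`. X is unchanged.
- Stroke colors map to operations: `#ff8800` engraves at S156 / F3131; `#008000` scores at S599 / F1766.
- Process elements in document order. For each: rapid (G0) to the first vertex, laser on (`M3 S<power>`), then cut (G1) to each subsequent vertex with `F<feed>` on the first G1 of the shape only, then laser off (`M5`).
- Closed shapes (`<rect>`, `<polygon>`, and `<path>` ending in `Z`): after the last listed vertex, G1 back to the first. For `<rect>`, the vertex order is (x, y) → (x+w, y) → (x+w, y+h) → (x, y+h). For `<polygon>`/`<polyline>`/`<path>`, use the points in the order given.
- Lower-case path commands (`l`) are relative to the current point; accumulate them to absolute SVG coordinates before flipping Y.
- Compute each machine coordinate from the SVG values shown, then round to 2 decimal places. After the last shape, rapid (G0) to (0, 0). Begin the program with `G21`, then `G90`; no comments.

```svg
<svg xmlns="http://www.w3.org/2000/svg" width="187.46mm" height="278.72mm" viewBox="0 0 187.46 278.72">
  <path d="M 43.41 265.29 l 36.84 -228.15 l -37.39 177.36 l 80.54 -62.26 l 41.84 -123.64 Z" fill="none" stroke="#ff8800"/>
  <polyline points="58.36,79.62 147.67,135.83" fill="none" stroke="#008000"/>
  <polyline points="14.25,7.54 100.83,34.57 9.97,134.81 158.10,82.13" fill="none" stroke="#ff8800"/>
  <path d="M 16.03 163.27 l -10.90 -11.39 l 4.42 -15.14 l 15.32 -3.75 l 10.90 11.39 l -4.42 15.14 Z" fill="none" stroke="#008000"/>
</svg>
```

Since the viewBox matches the mm dimensions, user units are millimetres directly. The only transform is the Y-flip y_m = 278.72 − y_svg.

Shape 1 is a closed polygon drawn with `<path>`. Its stroke #ff8800 means engrave at S156, F3131. After flipping Y the toolpath is (43.41,13.43) → (80.25,241.58) → (42.86,64.22) → (123.40,126.48) → (165.24,250.12) → (43.41,13.43), returning to the start.

Shape 2 is a line segment drawn with `<polyline>`. Its stroke #008000 means score at S599, F1766. After flipping Y the toolpath is (58.36,199.10) → (147.67,142.89).

Shape 3 is a open polyline drawn with `<polyline>`. Its stroke #ff8800 means engrave at S156, F3131. After flipping Y the toolpath is (14.25,271.18) → (100.83,244.15) → (9.97,143.91) → (158.10,196.59).

Shape 4 is a regular polygon drawn with `<path>`. Its stroke #008000 means score at S599, F1766. After flipping Y the toolpath is (16.03,115.45) → (5.13,126.84) → (9.55,141.98) → (24.87,145.73) → (35.77,134.34) → (31.35,119.20) → (16.03,115.45), returning to the start.

G21
G90
G0 X43.41 Y13.43
M3 S156
G1 X80.25 Y241.58 F3131
G1 X42.86 Y64.22
G1 X123.40 Y126.48
G1 X165.24 Y250.12
G1 X43.41 Y13.43
M5
G0 X58.36 Y199.10
M3 S599
G1 X147.67 Y142.89 F1766
M5
G0 X14.25 Y271.18
M3 S156
G1 X100.83 Y244.15 F3131
G1 X9.97 Y143.91
G1 X158.10 Y196.59
M5
G0 X16.03 Y115.45
M3 S599
G1 X5.13 Y126.84 F1766
G1 X9.55 Y141.98
G1 X24.87 Y145.73
G1 X35.77 Y134.34
G1 X31.35 Y119.20
G1 X16.03 Y115.45
M5
G0 X0.00 Y0.00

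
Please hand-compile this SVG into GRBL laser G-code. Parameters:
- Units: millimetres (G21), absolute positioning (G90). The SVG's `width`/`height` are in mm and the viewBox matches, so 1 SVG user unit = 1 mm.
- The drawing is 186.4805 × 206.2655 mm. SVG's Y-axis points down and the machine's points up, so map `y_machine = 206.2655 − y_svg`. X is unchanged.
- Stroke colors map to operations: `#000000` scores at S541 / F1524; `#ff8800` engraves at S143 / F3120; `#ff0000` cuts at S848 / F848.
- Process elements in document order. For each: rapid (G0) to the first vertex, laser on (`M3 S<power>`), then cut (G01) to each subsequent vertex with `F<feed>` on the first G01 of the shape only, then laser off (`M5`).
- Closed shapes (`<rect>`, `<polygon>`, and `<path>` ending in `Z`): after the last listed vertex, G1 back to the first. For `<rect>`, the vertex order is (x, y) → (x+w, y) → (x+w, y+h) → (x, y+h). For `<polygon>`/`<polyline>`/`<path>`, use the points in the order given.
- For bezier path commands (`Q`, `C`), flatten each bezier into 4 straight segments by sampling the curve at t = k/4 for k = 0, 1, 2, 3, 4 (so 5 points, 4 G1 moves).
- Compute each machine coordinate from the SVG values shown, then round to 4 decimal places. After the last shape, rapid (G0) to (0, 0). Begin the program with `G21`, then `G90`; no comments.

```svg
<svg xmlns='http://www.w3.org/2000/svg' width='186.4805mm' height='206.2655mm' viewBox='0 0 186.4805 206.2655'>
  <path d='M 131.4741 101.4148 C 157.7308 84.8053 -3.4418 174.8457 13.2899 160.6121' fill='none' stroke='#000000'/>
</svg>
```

Since the viewBox matches the mm dimensions, user units are millimetres directly. The only transform is the Y-flip y_m = 206.2655 − y_svg.

Shape 1 is a cubic bezier drawn with `<path>`. Its stroke #000000 means score at S541, F1524. After flipping Y the toolpath is (131.4741,104.8507) → (121.7320,100.6067) → (75.9539,76.1430) → (28.3898,51.2339) → (13.2899,45.6534).

G21
G90
G0 X131.4741 Y104.8507
M3 S541
G01 X121.7320 Y100.6067 F1524
G01 X75.9539 Y76.1430
G01 X28.3898 Y51.2339
G01 X13.2899 Y45.6534
M5
G0 X0.0000 Y0.0000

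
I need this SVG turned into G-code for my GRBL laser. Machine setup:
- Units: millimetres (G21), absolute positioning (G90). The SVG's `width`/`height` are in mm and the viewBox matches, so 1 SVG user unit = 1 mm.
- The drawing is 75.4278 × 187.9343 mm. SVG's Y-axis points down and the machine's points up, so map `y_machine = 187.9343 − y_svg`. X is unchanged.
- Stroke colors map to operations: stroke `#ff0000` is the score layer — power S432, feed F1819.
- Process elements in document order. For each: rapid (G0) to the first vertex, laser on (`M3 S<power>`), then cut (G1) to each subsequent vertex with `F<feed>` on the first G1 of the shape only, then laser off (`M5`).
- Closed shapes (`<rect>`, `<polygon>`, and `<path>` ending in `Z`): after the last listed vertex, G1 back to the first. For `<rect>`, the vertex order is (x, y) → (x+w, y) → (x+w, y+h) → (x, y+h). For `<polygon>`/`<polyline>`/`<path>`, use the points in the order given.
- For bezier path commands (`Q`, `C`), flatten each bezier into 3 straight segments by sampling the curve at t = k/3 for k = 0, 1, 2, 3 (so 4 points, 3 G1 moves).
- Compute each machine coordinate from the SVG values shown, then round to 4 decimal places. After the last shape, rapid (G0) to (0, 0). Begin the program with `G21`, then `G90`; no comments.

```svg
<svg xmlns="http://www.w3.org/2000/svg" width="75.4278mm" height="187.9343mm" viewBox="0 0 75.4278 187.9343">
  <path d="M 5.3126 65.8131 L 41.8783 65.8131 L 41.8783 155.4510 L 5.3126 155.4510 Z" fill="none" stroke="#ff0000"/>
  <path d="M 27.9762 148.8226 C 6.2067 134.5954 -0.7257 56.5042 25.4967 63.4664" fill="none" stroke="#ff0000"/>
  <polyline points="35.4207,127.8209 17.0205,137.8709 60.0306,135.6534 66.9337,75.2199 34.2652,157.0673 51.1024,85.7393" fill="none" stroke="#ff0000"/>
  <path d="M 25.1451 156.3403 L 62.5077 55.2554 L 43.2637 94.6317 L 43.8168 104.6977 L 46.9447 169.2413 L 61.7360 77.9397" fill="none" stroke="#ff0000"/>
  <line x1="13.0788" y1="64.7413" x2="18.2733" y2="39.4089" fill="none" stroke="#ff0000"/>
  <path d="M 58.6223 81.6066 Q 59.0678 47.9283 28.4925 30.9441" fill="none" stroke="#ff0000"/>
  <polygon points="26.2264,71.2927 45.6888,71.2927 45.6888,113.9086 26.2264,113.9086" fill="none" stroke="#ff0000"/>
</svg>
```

viewBox `0 0 75.4278 187.9343` with mm width/height → 1 unit = 1 mm. Flip: y_m = 187.9343 − y_svg.

**Shape 1** — `<path>` rectangle, stroke `#ff0000` → score (S432, F1819). Machine vertices: (5.3126,122.1212) → (41.8783,122.1212) → (41.8783,32.4833) → (5.3126,32.4833) → (5.3126,122.1212). Closed: final G1 returns to the first vertex.

**Shape 2** — `<path>` cubic bezier, stroke `#ff0000` → score (S432, F1819). Control points (SVG): P0=(27.9762,148.8226), P1=(6.2067,134.5954), P2=(-0.7257,56.5042), P3=(25.4967,63.4664); sampled at t=k/3. Machine vertices: (27.9762,39.1117) → (11.8308,69.1114) → (9.6475,108.5944) → (25.4967,124.4679). Open path.

**Shape 3** — `<polyline>` open polyline, stroke `#ff0000` → score (S432, F1819). Machine vertices: (35.4207,60.1134) → (17.0205,50.0634) → (60.0306,52.2809) → (66.9337,112.7144) → (34.2652,30.8670) → (51.1024,102.1950). Open path.

**Shape 4** — `<path>` open polyline, stroke `#ff0000` → score (S432, F1819). Machine vertices: (25.1451,31.5940) → (62.5077,132.6789) → (43.2637,93.3026) → (43.8168,83.2366) → (46.9447,18.6930) → (61.7360,109.9946). Open path.

**Shape 5** — `<line>` line segment, stroke `#ff0000` → score (S432, F1819). Machine vertices: (13.0788,123.1930) → (18.2733,148.5254). Open path.

**Shape 6** — `<path>` quadratic bezier, stroke `#ff0000` → score (S432, F1819). Control points (SVG): P0=(58.6223,81.6066), P1=(59.0678,47.9283), P2=(28.4925,30.9441); sampled at t=k/3. Machine vertices: (58.6223,106.3277) → (55.4725,126.9250) → (45.4293,143.8125) → (28.4925,156.9902). Open path.

**Shape 7** — `<polygon>` rectangle, stroke `#ff0000` → score (S432, F1819). Machine vertices: (26.2264,116.6416) → (45.6888,116.6416) → (45.6888,74.0257) → (26.2264,74.0257) → (26.2264,116.6416). Closed: final G1 returns to the first vertex.

G21
G90
G0 X5.3126 Y122.1212
M3 S432
G1 X41.8783 Y122.1212 F1819
G1 X41.8783 Y32.4833
G1 X5.3126 Y32.4833
G1 X5.3126 Y122.1212
M5
G0 X27.9762 Y39.1117
M3 S432
G1 X11.8308 Y69.1114 F1819
G1 X9.6475 Y108.5944
G1 X25.4967 Y124.4679
M5
G0 X35.4207 Y60.1134
M3 S432
G1 X17.0205 Y50.0634 F1819
G1 X60.0306 Y52.2809
G1 X66.9337 Y112.7144
G1 X34.2652 Y30.8670
G1 X51.1024 Y102.1950
M5
G0 X25.1451 Y31.5940
M3 S432
G1 X62.5077 Y132.6789 F1819
G1 X43.2637 Y93.3026
G1 X43.8168 Y83.2366
G1 X46.9447 Y18.6930
G1 X61.7360 Y109.9946
M5
G0 X13.0788 Y123.1930
M3 S432
G1 X18.2733 Y148.5254 F1819
M5
G0 X58.6223 Y106.3277
M3 S432
G1 X55.4725 Y126.9250 F1819
G1 X45.4293 Y143.8125
G1 X28.4925 Y156.9902
M5
G0 X26.2264 Y116.6416
M3 S432
G1 X45.6888 Y116.6416 F1819
G1 X45.6888 Y74.0257
G1 X26.2264 Y74.0257
G1 X26.2264 Y116.6416
M5
G0 X0.0000 Y0.0000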